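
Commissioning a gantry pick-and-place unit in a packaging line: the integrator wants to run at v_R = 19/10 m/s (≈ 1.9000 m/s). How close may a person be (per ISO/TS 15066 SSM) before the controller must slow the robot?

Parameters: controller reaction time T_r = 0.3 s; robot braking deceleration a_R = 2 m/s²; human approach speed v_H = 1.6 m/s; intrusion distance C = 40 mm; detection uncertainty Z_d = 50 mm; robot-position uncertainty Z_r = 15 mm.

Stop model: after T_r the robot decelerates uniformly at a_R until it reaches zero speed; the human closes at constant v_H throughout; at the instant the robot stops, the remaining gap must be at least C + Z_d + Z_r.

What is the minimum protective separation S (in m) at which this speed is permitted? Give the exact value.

stop time T_s = (19/10)/2 = 0.9500 s
robot in T_r: 1.9000·0.3000 = 0.5700 m
robot under decel: 1.9000²/(2·2.0000) = 0.9025 m
human closes 1.6000·1.2500 = 2.0000 m
residual clearance needed = 0.0400+0.0500+0.0150 = 0.1050 m
S_min ≈ 0.5700+0.9025+2.0000+0.1050  ⇒  S_min = 1431/400 m

S_min = 1431/400 m = 3.5775 m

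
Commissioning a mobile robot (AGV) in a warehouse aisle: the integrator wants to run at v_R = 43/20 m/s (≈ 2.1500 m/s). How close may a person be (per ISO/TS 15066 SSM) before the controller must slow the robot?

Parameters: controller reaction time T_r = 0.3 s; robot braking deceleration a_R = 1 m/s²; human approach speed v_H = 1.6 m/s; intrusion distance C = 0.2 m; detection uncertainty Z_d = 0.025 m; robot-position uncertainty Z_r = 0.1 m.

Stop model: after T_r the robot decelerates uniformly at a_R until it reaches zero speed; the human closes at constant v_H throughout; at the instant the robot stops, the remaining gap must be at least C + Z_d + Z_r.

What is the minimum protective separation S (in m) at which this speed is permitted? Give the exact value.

S_min = 5761/800 m = 7.2012 m

braking lasts T_s = (43/20)/1 = 2.1500 s
robot covers v_R·T_r = 2.1500·0.3000 = 0.6450 m before braking
robot covers 2.1500·2.1500 − ½·1.0000·2.1500² = 2.3112 m while stopping
human closes 1.6000·2.4500 = 3.9200 m
residual clearance needed = 0.2000+0.0250+0.1000 = 0.3250 m
S_min ≈ 0.6450+2.3112+3.9200+0.3250  ⇒  S_min = 5761/800 m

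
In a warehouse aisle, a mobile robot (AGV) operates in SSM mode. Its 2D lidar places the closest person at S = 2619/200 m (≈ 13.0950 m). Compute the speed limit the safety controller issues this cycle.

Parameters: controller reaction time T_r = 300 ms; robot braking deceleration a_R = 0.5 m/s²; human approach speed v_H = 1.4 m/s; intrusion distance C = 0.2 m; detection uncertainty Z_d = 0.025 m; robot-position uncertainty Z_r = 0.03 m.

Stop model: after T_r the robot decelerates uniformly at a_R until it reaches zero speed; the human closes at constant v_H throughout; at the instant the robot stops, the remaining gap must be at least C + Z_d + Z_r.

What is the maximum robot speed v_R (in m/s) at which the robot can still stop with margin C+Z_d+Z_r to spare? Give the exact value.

v_R_max = 23/10 m/s = 2.3000 m/s

at the boundary: (1)·v² + (31/10)·v + (-621/50) = 0
  disc = (31/10)² − 4·(1)·(-621/50) = 5929/100 ; √disc = 77/10
  v_R = (−(31/10) + 77/10) / (2·(1)) = 23/10 m/s
check:
stop time T_s = (23/10)/(1/2) = 4.6000 s
robot in T_r: 2.3000·0.3000 = 0.6900 m
robot under decel: 2.3000²/(2·0.5000) = 5.2900 m
person approaches 1.4000·(0.3000+4.6000) = 6.8600 m
C+Z_d+Z_r = 0.2000+0.0250+0.0300 = 0.2550 m
sum ≈ 0.6900+5.2900+6.8600+0.2550 ≈ 13.0950 m = S ✓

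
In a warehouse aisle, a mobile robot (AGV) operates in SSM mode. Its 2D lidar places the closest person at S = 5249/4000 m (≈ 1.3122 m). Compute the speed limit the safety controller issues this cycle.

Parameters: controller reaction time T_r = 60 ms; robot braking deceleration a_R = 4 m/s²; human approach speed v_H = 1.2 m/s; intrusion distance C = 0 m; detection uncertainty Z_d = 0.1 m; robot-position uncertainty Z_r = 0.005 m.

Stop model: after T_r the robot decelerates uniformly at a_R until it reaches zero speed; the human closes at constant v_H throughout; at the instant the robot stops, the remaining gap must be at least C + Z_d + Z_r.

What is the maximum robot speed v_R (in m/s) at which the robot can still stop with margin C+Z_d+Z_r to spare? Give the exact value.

collect terms ⇒ (1/8)·v_R² + (9/25)·v_R + (-4541/4000) = 0
  disc = (9/25)² − 4·(1/8)·(-4541/4000) = 27889/40000 ; √disc = 167/200
  v_R = (−(9/25) + 167/200) / (2·(1/8)) = 19/10 m/s
check:
T_s = v_R/a_R = (19/10)/4 = 0.4750 s
robot covers v_R·T_r = 1.9000·0.0600 = 0.1140 m before braking
robot covers 1.9000·0.4750 − ½·4.0000·0.4750² = 0.4512 m while stopping
person approaches 1.2000·(0.0600+0.4750) = 0.6420 m
C+Z_d+Z_r = 0.0000+0.1000+0.0050 = 0.1050 m
sum ≈ 0.1140+0.4512+0.6420+0.1050 ≈ 1.3122 m = S ✓

v_R_max = 19/10 m/s = 1.9000 m/s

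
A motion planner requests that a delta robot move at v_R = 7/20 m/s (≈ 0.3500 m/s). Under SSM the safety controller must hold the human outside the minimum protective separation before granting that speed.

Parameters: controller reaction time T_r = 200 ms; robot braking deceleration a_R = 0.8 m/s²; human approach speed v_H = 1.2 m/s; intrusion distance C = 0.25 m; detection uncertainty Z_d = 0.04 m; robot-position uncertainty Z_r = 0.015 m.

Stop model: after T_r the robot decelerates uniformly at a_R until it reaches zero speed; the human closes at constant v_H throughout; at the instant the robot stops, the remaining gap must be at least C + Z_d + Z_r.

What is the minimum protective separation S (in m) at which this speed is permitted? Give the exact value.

braking lasts T_s = (7/20)/(4/5) = 0.4375 s
robot in T_r: 0.3500·0.2000 = 0.0700 m
robot under decel: 0.3500²/(2·0.8000) = 0.0766 m
human closes 1.2000·0.6375 = 0.7650 m
C+Z_d+Z_r = 0.2500+0.0400+0.0150 = 0.3050 m
S_min ≈ 0.0700+0.0766+0.7650+0.3050  ⇒  S_min = 3893/3200 m

S_min = 3893/3200 m = 1.2166 m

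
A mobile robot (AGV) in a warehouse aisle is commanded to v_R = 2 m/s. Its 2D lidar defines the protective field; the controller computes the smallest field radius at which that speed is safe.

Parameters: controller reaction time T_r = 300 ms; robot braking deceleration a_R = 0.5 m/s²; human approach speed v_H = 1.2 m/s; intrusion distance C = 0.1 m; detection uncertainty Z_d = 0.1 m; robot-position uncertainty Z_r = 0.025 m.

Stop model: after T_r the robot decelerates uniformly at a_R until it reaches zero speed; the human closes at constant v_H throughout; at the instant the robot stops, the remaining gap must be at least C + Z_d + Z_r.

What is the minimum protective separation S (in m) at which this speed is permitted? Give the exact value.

S_min = 1997/200 m = 9.9850 m

braking lasts T_s = 2/(1/2) = 4.0000 s
robot in T_r: 2.0000·0.3000 = 0.6000 m
robot under decel: 2.0000²/(2·0.5000) = 4.0000 m
person approaches 1.2000·(0.3000+4.0000) = 5.1600 m
C+Z_d+Z_r = 0.1000+0.1000+0.0250 = 0.2250 m
S_min ≈ 0.6000+4.0000+5.1600+0.2250  ⇒  S_min = 1997/200 m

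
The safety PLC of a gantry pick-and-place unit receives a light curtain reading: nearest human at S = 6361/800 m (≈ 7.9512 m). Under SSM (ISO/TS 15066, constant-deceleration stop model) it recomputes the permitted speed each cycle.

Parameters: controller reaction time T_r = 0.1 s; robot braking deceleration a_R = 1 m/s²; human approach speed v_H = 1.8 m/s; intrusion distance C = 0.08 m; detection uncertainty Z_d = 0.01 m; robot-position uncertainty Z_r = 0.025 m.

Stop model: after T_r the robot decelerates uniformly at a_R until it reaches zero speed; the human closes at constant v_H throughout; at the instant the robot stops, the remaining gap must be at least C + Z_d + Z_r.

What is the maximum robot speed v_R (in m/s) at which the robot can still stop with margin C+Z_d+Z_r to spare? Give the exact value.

collect terms ⇒ (1/2)·v_R² + (19/10)·v_R + (-245/32) = 0
  disc = (19/10)² − 4·(1/2)·(-245/32) = 7569/400 ; √disc = 87/20
  v_R = (−(19/10) + 87/20) / (2·(1/2)) = 49/20 m/s
check:
T_s = v_R/a_R = (49/20)/1 = 2.4500 s
reaction-phase robot travel = 2.4500·0.1000 = 0.2450 m
braking distance = 2.4500²/(2·1.0000) = 3.0013 m
human closes 1.8000·2.5500 = 4.5900 m
C+Z_d+Z_r = 0.0800+0.0100+0.0250 = 0.1150 m
sum ≈ 0.2450+3.0013+4.5900+0.1150 ≈ 7.9512 m = S ✓

v_R_max = 49/20 m/s = 2.4500 m/s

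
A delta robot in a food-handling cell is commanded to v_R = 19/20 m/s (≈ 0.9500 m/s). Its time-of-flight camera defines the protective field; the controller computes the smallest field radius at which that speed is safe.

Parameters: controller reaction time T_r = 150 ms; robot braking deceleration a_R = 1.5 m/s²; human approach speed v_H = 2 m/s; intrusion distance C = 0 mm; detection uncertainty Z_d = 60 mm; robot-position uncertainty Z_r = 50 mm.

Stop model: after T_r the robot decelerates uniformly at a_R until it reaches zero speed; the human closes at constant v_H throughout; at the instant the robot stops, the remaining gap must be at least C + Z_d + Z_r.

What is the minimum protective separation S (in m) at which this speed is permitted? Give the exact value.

S_min = 53/25 m = 2.1200 m

braking lasts T_s = (19/20)/(3/2) = 0.6333 s
robot covers v_R·T_r = 0.9500·0.1500 = 0.1425 m before braking
robot under decel: 0.9500²/(2·1.5000) = 0.3008 m
human closes 2.0000·0.7833 = 1.5667 m
margins: 0.0000+0.0600+0.0500 = 0.1100 m
S_min ≈ 0.1425+0.3008+1.5667+0.1100  ⇒  S_min = 53/25 m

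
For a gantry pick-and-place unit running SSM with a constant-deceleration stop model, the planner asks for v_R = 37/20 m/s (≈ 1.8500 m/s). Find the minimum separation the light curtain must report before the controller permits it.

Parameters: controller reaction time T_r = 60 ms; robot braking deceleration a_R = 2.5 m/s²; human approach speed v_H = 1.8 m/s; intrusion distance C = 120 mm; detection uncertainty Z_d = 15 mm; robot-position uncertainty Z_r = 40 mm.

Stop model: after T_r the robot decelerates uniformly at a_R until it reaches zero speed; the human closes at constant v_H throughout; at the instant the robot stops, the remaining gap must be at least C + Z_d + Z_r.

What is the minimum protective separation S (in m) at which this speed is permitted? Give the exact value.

S_min = 4821/2000 m = 2.4105 m

stop time T_s = (37/20)/(5/2) = 0.7400 s
reaction-phase robot travel = 1.8500·0.0600 = 0.1110 m
robot under decel: 1.8500²/(2·2.5000) = 0.6845 m
person approaches 1.8000·(0.0600+0.7400) = 1.4400 m
residual clearance needed = 0.1200+0.0150+0.0400 = 0.1750 m
S_min ≈ 0.1110+0.6845+1.4400+0.1750  ⇒  S_min = 4821/2000 m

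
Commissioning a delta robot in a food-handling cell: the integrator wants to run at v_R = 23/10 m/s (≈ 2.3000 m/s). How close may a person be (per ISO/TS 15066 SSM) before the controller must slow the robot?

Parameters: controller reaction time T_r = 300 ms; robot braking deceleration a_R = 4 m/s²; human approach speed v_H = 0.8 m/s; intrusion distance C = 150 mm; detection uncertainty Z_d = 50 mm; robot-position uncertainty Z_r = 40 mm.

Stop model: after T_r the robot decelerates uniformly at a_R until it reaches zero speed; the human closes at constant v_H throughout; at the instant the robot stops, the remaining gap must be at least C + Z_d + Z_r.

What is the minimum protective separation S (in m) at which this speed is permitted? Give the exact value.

S_min = 1833/800 m = 2.2912 m

braking lasts T_s = (23/10)/4 = 0.5750 s
robot in T_r: 2.3000·0.3000 = 0.6900 m
robot under decel: 2.3000²/(2·4.0000) = 0.6613 m
human closes 0.8000·0.8750 = 0.7000 m
margins: 0.1500+0.0500+0.0400 = 0.2400 m
S_min ≈ 0.6900+0.6613+0.7000+0.2400  ⇒  S_min = 1833/800 m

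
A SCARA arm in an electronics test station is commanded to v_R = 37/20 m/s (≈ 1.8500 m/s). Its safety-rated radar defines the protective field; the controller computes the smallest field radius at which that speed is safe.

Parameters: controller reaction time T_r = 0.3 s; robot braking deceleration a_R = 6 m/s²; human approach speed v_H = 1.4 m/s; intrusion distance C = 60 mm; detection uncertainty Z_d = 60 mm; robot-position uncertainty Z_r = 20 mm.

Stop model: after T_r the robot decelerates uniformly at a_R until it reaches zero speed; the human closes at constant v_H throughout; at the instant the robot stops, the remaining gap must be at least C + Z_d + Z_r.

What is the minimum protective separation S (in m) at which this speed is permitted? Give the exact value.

S_min = 2931/1600 m = 1.8319 m

stop time T_s = (37/20)/6 = 0.3083 s
robot covers v_R·T_r = 1.8500·0.3000 = 0.5550 m before braking
robot covers 1.8500·0.3083 − ½·6.0000·0.3083² = 0.2852 m while stopping
human closes 1.4000·0.6083 = 0.8517 m
C+Z_d+Z_r = 0.0600+0.0600+0.0200 = 0.1400 m
S_min ≈ 0.5550+0.2852+0.8517+0.1400  ⇒  S_min = 2931/1600 m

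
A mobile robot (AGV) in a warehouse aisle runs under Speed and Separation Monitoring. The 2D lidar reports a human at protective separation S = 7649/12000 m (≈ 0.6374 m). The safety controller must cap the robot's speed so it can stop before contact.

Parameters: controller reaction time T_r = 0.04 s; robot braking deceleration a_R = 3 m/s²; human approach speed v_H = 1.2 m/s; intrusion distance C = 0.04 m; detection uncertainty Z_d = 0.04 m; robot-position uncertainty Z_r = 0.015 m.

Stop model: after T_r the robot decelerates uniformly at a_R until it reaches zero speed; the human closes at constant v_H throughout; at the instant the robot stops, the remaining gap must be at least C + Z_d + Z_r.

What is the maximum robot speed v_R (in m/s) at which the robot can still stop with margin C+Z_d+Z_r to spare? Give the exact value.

v_R_max = 17/20 m/s = 0.8500 m/s

at the boundary: (1/6)·v² + (11/25)·v + (-5933/12000) = 0
  disc = (11/25)² − 4·(1/6)·(-5933/12000) = 47089/90000 ; √disc = 217/300
  v_R = (−(11/25) + 217/300) / (2·(1/6)) = 17/20 m/s
check:
stop time T_s = (17/20)/3 = 0.2833 s
robot covers v_R·T_r = 0.8500·0.0400 = 0.0340 m before braking
braking distance = 0.8500²/(2·3.0000) = 0.1204 m
person approaches 1.2000·(0.0400+0.2833) = 0.3880 m
residual clearance needed = 0.0400+0.0400+0.0150 = 0.0950 m
sum ≈ 0.0340+0.1204+0.3880+0.0950 ≈ 0.6374 m = S ✓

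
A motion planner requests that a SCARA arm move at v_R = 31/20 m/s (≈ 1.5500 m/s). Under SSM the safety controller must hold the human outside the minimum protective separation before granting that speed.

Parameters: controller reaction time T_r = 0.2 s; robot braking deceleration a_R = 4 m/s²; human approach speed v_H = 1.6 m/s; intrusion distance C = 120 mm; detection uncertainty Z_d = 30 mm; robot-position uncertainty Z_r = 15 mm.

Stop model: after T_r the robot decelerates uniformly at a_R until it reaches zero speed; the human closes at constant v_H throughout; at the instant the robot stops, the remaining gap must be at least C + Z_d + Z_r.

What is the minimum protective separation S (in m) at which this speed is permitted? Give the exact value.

braking lasts T_s = (31/20)/4 = 0.3875 s
robot in T_r: 1.5500·0.2000 = 0.3100 m
braking distance = 1.5500²/(2·4.0000) = 0.3003 m
human over T_r+T_s: 1.6000·(0.2000+0.3875) = 0.9400 m
margins: 0.1200+0.0300+0.0150 = 0.1650 m
S_min ≈ 0.3100+0.3003+0.9400+0.1650  ⇒  S_min = 5489/3200 m

S_min = 5489/3200 m = 1.7153 m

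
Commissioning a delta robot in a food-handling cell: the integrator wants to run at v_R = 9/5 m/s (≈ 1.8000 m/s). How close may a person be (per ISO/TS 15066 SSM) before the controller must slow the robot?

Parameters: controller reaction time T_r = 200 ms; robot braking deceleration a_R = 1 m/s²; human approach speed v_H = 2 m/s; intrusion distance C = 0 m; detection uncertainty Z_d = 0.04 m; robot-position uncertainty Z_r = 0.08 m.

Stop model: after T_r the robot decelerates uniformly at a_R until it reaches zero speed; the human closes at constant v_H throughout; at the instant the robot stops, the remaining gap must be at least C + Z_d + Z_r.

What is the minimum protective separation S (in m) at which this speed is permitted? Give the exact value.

T_s = v_R/a_R = (9/5)/1 = 1.8000 s
robot covers v_R·T_r = 1.8000·0.2000 = 0.3600 m before braking
robot covers 1.8000·1.8000 − ½·1.0000·1.8000² = 1.6200 m while stopping
human over T_r+T_s: 2.0000·(0.2000+1.8000) = 4.0000 m
margins: 0.0000+0.0400+0.0800 = 0.1200 m
S_min ≈ 0.3600+1.6200+4.0000+0.1200  ⇒  S_min = 61/10 m

S_min = 61/10 m = 6.1000 m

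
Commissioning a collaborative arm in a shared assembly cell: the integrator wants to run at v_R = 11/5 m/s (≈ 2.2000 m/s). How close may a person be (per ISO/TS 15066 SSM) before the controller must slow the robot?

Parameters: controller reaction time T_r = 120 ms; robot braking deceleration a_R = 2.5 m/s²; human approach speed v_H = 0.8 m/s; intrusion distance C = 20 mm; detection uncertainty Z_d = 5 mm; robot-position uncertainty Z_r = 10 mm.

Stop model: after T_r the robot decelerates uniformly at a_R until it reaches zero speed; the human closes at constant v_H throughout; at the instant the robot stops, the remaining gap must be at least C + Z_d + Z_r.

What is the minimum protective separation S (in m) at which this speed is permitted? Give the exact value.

braking lasts T_s = (11/5)/(5/2) = 0.8800 s
reaction-phase robot travel = 2.2000·0.1200 = 0.2640 m
robot under decel: 2.2000²/(2·2.5000) = 0.9680 m
person approaches 0.8000·(0.1200+0.8800) = 0.8000 m
C+Z_d+Z_r = 0.0200+0.0050+0.0100 = 0.0350 m
S_min ≈ 0.2640+0.9680+0.8000+0.0350  ⇒  S_min = 2067/1000 m

S_min = 2067/1000 m = 2.0670 m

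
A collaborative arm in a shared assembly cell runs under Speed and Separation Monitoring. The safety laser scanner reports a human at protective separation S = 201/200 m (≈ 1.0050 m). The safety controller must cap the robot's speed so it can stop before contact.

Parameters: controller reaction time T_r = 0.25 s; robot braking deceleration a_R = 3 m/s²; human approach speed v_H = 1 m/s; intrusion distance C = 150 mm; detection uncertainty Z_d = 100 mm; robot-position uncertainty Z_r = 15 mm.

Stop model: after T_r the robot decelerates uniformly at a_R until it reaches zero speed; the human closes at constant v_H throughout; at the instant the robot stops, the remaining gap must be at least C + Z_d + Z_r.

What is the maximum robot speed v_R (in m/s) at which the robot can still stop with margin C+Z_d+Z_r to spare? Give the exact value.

v_R_max = 7/10 m/s = 0.7000 m/s

at the boundary: (1/6)·v² + (7/12)·v + (-49/100) = 0
  disc = (7/12)² − 4·(1/6)·(-49/100) = 2401/3600 ; √disc = 49/60
  v_R = (−(7/12) + 49/60) / (2·(1/6)) = 7/10 m/s
check:
T_s = v_R/a_R = (7/10)/3 = 0.2333 s
robot covers v_R·T_r = 0.7000·0.2500 = 0.1750 m before braking
braking distance = 0.7000²/(2·3.0000) = 0.0817 m
human over T_r+T_s: 1.0000·(0.2500+0.2333) = 0.4833 m
margins: 0.1500+0.1000+0.0150 = 0.2650 m
sum ≈ 0.1750+0.0817+0.4833+0.2650 ≈ 1.0050 m = S ✓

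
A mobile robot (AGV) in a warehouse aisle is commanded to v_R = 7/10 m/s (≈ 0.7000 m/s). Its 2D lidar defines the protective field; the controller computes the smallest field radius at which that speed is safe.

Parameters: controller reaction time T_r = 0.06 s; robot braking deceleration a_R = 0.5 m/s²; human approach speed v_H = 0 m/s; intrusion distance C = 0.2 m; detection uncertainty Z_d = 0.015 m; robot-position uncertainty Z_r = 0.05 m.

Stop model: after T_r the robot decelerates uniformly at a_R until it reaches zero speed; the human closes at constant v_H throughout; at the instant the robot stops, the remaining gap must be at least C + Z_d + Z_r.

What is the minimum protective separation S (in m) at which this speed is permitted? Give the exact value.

S_min = 797/1000 m = 0.7970 m

braking lasts T_s = (7/10)/(1/2) = 1.4000 s
robot covers v_R·T_r = 0.7000·0.0600 = 0.0420 m before braking
robot under decel: 0.7000²/(2·0.5000) = 0.4900 m
human closes 0.0000·1.4600 = 0.0000 m
residual clearance needed = 0.2000+0.0150+0.0500 = 0.2650 m
S_min ≈ 0.0420+0.4900+0.0000+0.2650  ⇒  S_min = 797/1000 m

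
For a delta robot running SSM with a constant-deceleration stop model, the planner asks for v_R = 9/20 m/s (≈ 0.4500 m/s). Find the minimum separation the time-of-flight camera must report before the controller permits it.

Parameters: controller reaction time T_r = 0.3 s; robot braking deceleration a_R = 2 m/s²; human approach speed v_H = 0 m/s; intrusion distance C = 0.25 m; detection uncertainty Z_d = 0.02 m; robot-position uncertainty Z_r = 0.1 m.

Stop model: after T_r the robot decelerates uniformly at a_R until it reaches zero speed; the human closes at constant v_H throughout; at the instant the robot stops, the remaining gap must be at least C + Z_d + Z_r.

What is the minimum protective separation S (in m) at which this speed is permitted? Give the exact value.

S_min = 889/1600 m = 0.5556 m

stop time T_s = (9/20)/2 = 0.2250 s
robot in T_r: 0.4500·0.3000 = 0.1350 m
braking distance = 0.4500²/(2·2.0000) = 0.0506 m
human closes 0.0000·0.5250 = 0.0000 m
margins: 0.2500+0.0200+0.1000 = 0.3700 m
S_min ≈ 0.1350+0.0506+0.0000+0.3700  ⇒  S_min = 889/1600 m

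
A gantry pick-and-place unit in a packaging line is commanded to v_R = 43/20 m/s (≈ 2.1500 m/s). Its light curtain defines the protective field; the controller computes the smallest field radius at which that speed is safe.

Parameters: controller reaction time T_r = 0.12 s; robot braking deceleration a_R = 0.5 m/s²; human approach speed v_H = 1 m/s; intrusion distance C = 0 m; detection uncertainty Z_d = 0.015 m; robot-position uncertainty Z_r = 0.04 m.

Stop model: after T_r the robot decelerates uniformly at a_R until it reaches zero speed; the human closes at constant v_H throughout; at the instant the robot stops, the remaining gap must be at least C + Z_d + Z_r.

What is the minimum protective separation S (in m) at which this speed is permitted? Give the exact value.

S_min = 18711/2000 m = 9.3555 m

braking lasts T_s = (43/20)/(1/2) = 4.3000 s
reaction-phase robot travel = 2.1500·0.1200 = 0.2580 m
braking distance = 2.1500²/(2·0.5000) = 4.6225 m
person approaches 1.0000·(0.1200+4.3000) = 4.4200 m
C+Z_d+Z_r = 0.0000+0.0150+0.0400 = 0.0550 m
S_min ≈ 0.2580+4.6225+4.4200+0.0550  ⇒  S_min = 18711/2000 m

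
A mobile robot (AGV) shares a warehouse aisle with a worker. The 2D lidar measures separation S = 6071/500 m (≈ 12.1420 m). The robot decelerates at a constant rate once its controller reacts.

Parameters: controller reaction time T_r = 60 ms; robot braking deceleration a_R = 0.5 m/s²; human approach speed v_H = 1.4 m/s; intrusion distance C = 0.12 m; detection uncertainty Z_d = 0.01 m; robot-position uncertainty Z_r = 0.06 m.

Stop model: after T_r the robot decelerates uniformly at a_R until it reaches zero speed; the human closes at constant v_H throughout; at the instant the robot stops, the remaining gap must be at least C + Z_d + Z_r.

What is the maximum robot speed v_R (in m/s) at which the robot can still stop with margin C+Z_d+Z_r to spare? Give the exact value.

quadratic (1)·v² + (143/50)·v + (-2967/250) = 0
  disc = (143/50)² − 4·(1)·(-2967/250) = 139129/2500 ; √disc = 373/50
  v_R = (−(143/50) + 373/50) / (2·(1)) = 23/10 m/s
check:
T_s = v_R/a_R = (23/10)/(1/2) = 4.6000 s
reaction-phase robot travel = 2.3000·0.0600 = 0.1380 m
braking distance = 2.3000²/(2·0.5000) = 5.2900 m
person approaches 1.4000·(0.0600+4.6000) = 6.5240 m
margins: 0.1200+0.0100+0.0600 = 0.1900 m
sum ≈ 0.1380+5.2900+6.5240+0.1900 ≈ 12.1420 m = S ✓

v_R_max = 23/10 m/s = 2.3000 m/s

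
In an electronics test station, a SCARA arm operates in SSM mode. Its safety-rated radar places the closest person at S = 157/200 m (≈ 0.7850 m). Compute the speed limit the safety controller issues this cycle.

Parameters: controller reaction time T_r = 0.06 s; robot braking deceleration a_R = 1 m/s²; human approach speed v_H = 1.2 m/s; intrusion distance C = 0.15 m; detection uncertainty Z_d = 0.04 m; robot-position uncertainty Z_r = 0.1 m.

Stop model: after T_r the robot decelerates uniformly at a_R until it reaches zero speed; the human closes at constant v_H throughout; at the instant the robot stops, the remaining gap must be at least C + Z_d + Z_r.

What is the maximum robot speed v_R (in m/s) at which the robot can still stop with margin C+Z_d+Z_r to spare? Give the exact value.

v_R_max = 3/10 m/s = 0.3000 m/s

quadratic (1/2)·v² + (63/50)·v + (-423/1000) = 0
  disc = (63/50)² − 4·(1/2)·(-423/1000) = 1521/625 ; √disc = 39/25
  v_R = (−(63/50) + 39/25) / (2·(1/2)) = 3/10 m/s
check:
stop time T_s = (3/10)/1 = 0.3000 s
robot covers v_R·T_r = 0.3000·0.0600 = 0.0180 m before braking
robot under decel: 0.3000²/(2·1.0000) = 0.0450 m
human closes 1.2000·0.3600 = 0.4320 m
C+Z_d+Z_r = 0.1500+0.0400+0.1000 = 0.2900 m
sum ≈ 0.0180+0.0450+0.4320+0.2900 ≈ 0.7850 m = S ✓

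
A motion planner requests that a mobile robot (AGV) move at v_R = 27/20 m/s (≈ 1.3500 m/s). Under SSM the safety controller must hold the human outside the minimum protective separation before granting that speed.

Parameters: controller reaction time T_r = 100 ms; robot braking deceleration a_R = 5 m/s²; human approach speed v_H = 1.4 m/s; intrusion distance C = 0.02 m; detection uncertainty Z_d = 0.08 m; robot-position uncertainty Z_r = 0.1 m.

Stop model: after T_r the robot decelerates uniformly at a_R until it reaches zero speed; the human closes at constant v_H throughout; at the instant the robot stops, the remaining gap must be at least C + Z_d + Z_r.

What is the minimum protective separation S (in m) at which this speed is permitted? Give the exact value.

S_min = 4141/4000 m = 1.0353 m

T_s = v_R/a_R = (27/20)/5 = 0.2700 s
reaction-phase robot travel = 1.3500·0.1000 = 0.1350 m
robot covers 1.3500·0.2700 − ½·5.0000·0.2700² = 0.1822 m while stopping
human closes 1.4000·0.3700 = 0.5180 m
margins: 0.0200+0.0800+0.1000 = 0.2000 m
S_min ≈ 0.1350+0.1822+0.5180+0.2000  ⇒  S_min = 4141/4000 m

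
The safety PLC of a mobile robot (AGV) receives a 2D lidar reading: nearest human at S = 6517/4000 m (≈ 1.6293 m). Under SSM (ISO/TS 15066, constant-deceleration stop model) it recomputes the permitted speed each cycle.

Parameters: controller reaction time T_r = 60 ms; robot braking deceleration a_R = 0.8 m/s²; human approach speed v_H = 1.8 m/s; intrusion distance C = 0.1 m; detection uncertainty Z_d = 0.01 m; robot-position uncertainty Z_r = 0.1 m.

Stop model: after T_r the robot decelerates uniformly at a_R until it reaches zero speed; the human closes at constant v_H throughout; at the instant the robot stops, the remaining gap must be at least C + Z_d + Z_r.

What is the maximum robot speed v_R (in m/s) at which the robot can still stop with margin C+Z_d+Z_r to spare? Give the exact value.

v_R_max = 1/2 m/s = 0.5000 m/s

at the boundary: (5/8)·v² + (231/100)·v + (-1049/800) = 0
  disc = (231/100)² − 4·(5/8)·(-1049/800) = 344569/40000 ; √disc = 587/200
  v_R = (−(231/100) + 587/200) / (2·(5/8)) = 1/2 m/s
check:
T_s = v_R/a_R = (1/2)/(4/5) = 0.6250 s
reaction-phase robot travel = 0.5000·0.0600 = 0.0300 m
robot covers 0.5000·0.6250 − ½·0.8000·0.6250² = 0.1562 m while stopping
human over T_r+T_s: 1.8000·(0.0600+0.6250) = 1.2330 m
C+Z_d+Z_r = 0.1000+0.0100+0.1000 = 0.2100 m
sum ≈ 0.0300+0.1562+1.2330+0.2100 ≈ 1.6293 m = S ✓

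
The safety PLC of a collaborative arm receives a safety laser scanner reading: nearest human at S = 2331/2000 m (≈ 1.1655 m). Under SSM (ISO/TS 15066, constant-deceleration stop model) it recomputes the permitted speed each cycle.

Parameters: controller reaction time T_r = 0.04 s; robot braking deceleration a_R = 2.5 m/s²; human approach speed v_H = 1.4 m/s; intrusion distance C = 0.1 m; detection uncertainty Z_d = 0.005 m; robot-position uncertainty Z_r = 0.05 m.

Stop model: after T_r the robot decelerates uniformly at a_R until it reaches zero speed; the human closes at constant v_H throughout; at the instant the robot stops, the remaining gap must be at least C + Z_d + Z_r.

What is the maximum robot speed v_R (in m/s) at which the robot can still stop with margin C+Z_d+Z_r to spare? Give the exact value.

v_R_max = 23/20 m/s = 1.1500 m/s

collect terms ⇒ (1/5)·v_R² + (3/5)·v_R + (-1909/2000) = 0
  disc = (3/5)² − 4·(1/5)·(-1909/2000) = 2809/2500 ; √disc = 53/50
  v_R = (−(3/5) + 53/50) / (2·(1/5)) = 23/20 m/s
check:
stop time T_s = (23/20)/(5/2) = 0.4600 s
robot in T_r: 1.1500·0.0400 = 0.0460 m
robot covers 1.1500·0.4600 − ½·2.5000·0.4600² = 0.2645 m while stopping
human over T_r+T_s: 1.4000·(0.0400+0.4600) = 0.7000 m
residual clearance needed = 0.1000+0.0050+0.0500 = 0.1550 m
sum ≈ 0.0460+0.2645+0.7000+0.1550 ≈ 1.1655 m = S ✓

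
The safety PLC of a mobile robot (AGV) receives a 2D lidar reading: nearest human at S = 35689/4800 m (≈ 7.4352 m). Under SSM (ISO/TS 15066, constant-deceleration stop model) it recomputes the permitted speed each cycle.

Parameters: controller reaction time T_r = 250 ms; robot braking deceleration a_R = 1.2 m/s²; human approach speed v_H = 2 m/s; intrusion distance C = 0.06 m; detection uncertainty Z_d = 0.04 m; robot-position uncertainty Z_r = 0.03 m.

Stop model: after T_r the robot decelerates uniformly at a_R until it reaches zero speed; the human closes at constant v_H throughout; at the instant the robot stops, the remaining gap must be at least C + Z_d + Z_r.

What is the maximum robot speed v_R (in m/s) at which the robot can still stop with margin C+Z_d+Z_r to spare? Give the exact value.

at the boundary: (5/12)·v² + (23/12)·v + (-6533/960) = 0
  disc = (23/12)² − 4·(5/12)·(-6533/960) = 961/64 ; √disc = 31/8
  v_R = (−(23/12) + 31/8) / (2·(5/12)) = 47/20 m/s
check:
T_s = v_R/a_R = (47/20)/(6/5) = 1.9583 s
robot covers v_R·T_r = 2.3500·0.2500 = 0.5875 m before braking
robot covers 2.3500·1.9583 − ½·1.2000·1.9583² = 2.3010 m while stopping
person approaches 2.0000·(0.2500+1.9583) = 4.4167 m
margins: 0.0600+0.0400+0.0300 = 0.1300 m
sum ≈ 0.5875+2.3010+4.4167+0.1300 ≈ 7.4352 m = S ✓

v_R_max = 47/20 m/s = 2.3500 m/s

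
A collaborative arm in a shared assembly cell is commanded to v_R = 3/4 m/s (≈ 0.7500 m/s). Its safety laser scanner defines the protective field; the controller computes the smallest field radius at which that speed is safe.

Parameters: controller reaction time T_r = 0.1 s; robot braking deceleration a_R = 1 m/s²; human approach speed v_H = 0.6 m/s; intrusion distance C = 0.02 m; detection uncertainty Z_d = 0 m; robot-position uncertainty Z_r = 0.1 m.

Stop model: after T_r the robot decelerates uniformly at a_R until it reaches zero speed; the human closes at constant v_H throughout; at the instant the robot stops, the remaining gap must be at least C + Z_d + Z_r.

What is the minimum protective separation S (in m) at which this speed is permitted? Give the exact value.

S_min = 789/800 m = 0.9862 m

stop time T_s = (3/4)/1 = 0.7500 s
robot covers v_R·T_r = 0.7500·0.1000 = 0.0750 m before braking
robot covers 0.7500·0.7500 − ½·1.0000·0.7500² = 0.2812 m while stopping
human closes 0.6000·0.8500 = 0.5100 m
C+Z_d+Z_r = 0.0200+0.0000+0.1000 = 0.1200 m
S_min ≈ 0.0750+0.2812+0.5100+0.1200  ⇒  S_min = 789/800 m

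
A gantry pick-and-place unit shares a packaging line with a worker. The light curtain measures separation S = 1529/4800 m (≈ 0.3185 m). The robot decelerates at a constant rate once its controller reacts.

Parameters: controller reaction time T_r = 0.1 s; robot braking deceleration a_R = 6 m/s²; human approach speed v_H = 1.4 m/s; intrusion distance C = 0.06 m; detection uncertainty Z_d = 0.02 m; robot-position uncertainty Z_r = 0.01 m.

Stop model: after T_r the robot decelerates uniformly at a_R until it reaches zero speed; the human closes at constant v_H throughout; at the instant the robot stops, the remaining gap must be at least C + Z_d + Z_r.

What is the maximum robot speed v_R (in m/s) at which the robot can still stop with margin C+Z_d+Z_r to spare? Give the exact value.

at the boundary: (1/12)·v² + (1/3)·v + (-17/192) = 0
  disc = (1/3)² − 4·(1/12)·(-17/192) = 9/64 ; √disc = 3/8
  v_R = (−(1/3) + 3/8) / (2·(1/12)) = 1/4 m/s
check:
stop time T_s = (1/4)/6 = 0.0417 s
robot in T_r: 0.2500·0.1000 = 0.0250 m
robot covers 0.2500·0.0417 − ½·6.0000·0.0417² = 0.0052 m while stopping
human closes 1.4000·0.1417 = 0.1983 m
C+Z_d+Z_r = 0.0600+0.0200+0.0100 = 0.0900 m
sum ≈ 0.0250+0.0052+0.1983+0.0900 ≈ 0.3185 m = S ✓

v_R_max = 1/4 m/s = 0.2500 m/s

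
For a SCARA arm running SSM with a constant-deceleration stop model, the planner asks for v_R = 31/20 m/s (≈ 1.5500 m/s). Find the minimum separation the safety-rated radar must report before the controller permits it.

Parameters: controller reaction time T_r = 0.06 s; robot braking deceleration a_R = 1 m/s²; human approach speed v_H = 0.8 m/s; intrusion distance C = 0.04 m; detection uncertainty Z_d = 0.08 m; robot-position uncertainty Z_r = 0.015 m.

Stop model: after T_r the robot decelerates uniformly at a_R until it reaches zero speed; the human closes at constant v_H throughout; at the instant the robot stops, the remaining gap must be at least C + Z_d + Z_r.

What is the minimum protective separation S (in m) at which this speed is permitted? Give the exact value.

T_s = v_R/a_R = (31/20)/1 = 1.5500 s
robot covers v_R·T_r = 1.5500·0.0600 = 0.0930 m before braking
robot under decel: 1.5500²/(2·1.0000) = 1.2012 m
person approaches 0.8000·(0.0600+1.5500) = 1.2880 m
residual clearance needed = 0.0400+0.0800+0.0150 = 0.1350 m
S_min ≈ 0.0930+1.2012+1.2880+0.1350  ⇒  S_min = 10869/4000 m

S_min = 10869/4000 m = 2.7172 m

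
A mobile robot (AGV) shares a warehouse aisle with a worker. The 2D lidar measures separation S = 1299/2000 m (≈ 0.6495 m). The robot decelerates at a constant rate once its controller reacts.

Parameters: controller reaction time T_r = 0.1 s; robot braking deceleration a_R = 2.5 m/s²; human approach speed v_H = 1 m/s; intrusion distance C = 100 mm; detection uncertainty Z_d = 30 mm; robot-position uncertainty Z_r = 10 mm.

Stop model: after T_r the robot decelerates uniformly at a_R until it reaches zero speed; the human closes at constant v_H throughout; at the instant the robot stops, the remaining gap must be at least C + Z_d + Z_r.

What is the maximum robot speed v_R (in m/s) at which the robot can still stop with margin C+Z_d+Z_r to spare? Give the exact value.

collect terms ⇒ (1/5)·v_R² + (1/2)·v_R + (-819/2000) = 0
  disc = (1/2)² − 4·(1/5)·(-819/2000) = 361/625 ; √disc = 19/25
  v_R = (−(1/2) + 19/25) / (2·(1/5)) = 13/20 m/s
check:
T_s = v_R/a_R = (13/20)/(5/2) = 0.2600 s
robot covers v_R·T_r = 0.6500·0.1000 = 0.0650 m before braking
braking distance = 0.6500²/(2·2.5000) = 0.0845 m
person approaches 1.0000·(0.1000+0.2600) = 0.3600 m
residual clearance needed = 0.1000+0.0300+0.0100 = 0.1400 m
sum ≈ 0.0650+0.0845+0.3600+0.1400 ≈ 0.6495 m = S ✓

v_R_max = 13/20 m/s = 0.6500 m/s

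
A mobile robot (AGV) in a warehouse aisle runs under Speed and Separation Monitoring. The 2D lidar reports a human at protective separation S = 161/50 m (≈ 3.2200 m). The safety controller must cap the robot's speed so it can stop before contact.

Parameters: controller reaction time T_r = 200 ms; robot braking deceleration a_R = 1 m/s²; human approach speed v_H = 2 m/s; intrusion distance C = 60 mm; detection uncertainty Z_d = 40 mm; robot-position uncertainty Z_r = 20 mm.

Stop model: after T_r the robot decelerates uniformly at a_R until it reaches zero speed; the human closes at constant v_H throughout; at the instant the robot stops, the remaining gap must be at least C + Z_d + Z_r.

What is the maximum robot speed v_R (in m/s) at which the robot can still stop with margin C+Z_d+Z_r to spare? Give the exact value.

collect terms ⇒ (1/2)·v_R² + (11/5)·v_R + (-27/10) = 0
  disc = (11/5)² − 4·(1/2)·(-27/10) = 256/25 ; √disc = 16/5
  v_R = (−(11/5) + 16/5) / (2·(1/2)) = 1 m/s
check:
stop time T_s = 1/1 = 1.0000 s
robot in T_r: 1.0000·0.2000 = 0.2000 m
braking distance = 1.0000²/(2·1.0000) = 0.5000 m
human closes 2.0000·1.2000 = 2.4000 m
margins: 0.0600+0.0400+0.0200 = 0.1200 m
sum ≈ 0.2000+0.5000+2.4000+0.1200 ≈ 3.2200 m = S ✓

v_R_max = 1 m/s = 1.0000 m/s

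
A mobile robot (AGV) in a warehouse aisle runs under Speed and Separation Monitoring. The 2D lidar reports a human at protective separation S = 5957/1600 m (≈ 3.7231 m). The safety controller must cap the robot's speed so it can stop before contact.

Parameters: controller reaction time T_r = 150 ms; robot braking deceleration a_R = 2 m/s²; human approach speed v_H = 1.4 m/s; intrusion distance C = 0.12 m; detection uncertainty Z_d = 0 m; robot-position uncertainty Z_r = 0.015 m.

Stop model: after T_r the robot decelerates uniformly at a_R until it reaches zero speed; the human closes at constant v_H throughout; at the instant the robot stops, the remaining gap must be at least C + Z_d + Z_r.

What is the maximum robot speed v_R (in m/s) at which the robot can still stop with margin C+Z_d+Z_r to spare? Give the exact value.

v_R_max = 47/20 m/s = 2.3500 m/s

quadratic (1/4)·v² + (17/20)·v + (-1081/320) = 0
  disc = (17/20)² − 4·(1/4)·(-1081/320) = 6561/1600 ; √disc = 81/40
  v_R = (−(17/20) + 81/40) / (2·(1/4)) = 47/20 m/s
check:
braking lasts T_s = (47/20)/2 = 1.1750 s
robot covers v_R·T_r = 2.3500·0.1500 = 0.3525 m before braking
robot under decel: 2.3500²/(2·2.0000) = 1.3806 m
person approaches 1.4000·(0.1500+1.1750) = 1.8550 m
margins: 0.1200+0.0000+0.0150 = 0.1350 m
sum ≈ 0.3525+1.3806+1.8550+0.1350 ≈ 3.7231 m = S ✓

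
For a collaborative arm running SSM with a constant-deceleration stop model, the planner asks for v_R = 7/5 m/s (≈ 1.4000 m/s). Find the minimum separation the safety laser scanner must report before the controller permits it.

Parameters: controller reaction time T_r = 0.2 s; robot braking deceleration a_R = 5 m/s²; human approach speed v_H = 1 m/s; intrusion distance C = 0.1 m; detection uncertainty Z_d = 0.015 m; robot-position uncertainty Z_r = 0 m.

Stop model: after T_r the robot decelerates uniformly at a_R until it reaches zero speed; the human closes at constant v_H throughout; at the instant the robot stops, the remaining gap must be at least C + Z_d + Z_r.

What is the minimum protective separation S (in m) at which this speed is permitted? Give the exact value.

T_s = v_R/a_R = (7/5)/5 = 0.2800 s
robot in T_r: 1.4000·0.2000 = 0.2800 m
robot under decel: 1.4000²/(2·5.0000) = 0.1960 m
human closes 1.0000·0.4800 = 0.4800 m
margins: 0.1000+0.0150+0.0000 = 0.1150 m
S_min ≈ 0.2800+0.1960+0.4800+0.1150  ⇒  S_min = 1071/1000 m

S_min = 1071/1000 m = 1.0710 m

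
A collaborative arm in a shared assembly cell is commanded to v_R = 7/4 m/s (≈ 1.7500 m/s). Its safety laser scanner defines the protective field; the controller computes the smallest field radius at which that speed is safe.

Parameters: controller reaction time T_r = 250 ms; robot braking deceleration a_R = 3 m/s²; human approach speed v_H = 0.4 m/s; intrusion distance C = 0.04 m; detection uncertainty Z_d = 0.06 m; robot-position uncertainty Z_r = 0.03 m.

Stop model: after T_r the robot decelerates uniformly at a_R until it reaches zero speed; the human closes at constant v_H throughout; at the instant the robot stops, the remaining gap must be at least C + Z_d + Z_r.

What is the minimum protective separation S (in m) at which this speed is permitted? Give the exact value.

T_s = v_R/a_R = (7/4)/3 = 0.5833 s
reaction-phase robot travel = 1.7500·0.2500 = 0.4375 m
braking distance = 1.7500²/(2·3.0000) = 0.5104 m
person approaches 0.4000·(0.2500+0.5833) = 0.3333 m
residual clearance needed = 0.0400+0.0600+0.0300 = 0.1300 m
S_min ≈ 0.4375+0.5104+0.3333+0.1300  ⇒  S_min = 1129/800 m

S_min = 1129/800 m = 1.4112 m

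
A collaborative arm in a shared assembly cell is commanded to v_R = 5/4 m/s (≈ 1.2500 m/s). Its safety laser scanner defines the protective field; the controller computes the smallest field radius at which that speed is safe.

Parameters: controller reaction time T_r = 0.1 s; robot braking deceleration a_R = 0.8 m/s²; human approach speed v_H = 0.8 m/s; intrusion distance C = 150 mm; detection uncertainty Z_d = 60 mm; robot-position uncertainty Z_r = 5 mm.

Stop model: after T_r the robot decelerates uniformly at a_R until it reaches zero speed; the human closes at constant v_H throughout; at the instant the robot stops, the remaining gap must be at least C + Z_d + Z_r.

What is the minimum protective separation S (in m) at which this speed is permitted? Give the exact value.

stop time T_s = (5/4)/(4/5) = 1.5625 s
reaction-phase robot travel = 1.2500·0.1000 = 0.1250 m
braking distance = 1.2500²/(2·0.8000) = 0.9766 m
human over T_r+T_s: 0.8000·(0.1000+1.5625) = 1.3300 m
margins: 0.1500+0.0600+0.0050 = 0.2150 m
S_min ≈ 0.1250+0.9766+1.3300+0.2150  ⇒  S_min = 8469/3200 m

S_min = 8469/3200 m = 2.6466 m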